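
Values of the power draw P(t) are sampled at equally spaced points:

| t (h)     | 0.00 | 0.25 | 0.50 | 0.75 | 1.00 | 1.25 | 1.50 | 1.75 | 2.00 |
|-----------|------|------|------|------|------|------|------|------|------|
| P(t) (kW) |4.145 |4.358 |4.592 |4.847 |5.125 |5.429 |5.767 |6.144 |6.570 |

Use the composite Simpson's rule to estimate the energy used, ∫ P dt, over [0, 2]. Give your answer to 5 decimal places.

h = 0.25, n = 8.
(h/3)·[y₀ + 4y₁ + 2y₂ + 4y₃ + 2y₄ + 4y₅ + 2y₆ + 4y₇ + y₈] = 0.083333·(124.795) = 10.39958.

10.39958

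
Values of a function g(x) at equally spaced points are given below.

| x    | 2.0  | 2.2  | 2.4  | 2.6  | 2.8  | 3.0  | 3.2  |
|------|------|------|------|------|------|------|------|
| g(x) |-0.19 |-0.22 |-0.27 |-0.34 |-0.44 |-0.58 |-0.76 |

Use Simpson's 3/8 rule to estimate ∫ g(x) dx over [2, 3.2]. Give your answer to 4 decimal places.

h = 0.2, n = 6.
(3h/8)·[y₀ + 3y₁ + 3y₂ + 2y₃ + 3y₄ + 3y₅ + y₆] = 0.075·(-6.16) = -0.4620.

-0.4620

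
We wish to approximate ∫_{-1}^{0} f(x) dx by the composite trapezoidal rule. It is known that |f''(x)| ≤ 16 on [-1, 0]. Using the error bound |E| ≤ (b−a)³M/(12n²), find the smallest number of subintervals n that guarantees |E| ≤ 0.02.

9

Need 16/(12n²) ≤ 0.02.
n² ≥ 16/(12·0.02) = 66.6667 ⇒ n ≥ 8.1650, so the smallest n is 9.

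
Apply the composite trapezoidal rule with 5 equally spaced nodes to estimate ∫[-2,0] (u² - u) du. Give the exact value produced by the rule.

h = (0 − (-2))/4 = 0.5.
Nodes u₀,…,u₄ = -2, -1.5, -1, -0.5, 0.
f(u) = u² - u: f₀=6, f₁=3.75, f₂=2, f₃=0.75, f₄=0.
(h/2)·[f₀ + 2f₁ + 2f₂ + 2f₃ + f₄] = 0.25·(19) = 4.75.

4.75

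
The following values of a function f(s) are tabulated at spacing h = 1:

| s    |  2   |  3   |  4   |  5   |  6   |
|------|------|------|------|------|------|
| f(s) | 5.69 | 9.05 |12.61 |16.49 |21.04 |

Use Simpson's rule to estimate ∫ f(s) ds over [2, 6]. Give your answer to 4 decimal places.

51.3700

h = 1, n = 4.
(h/3)·[y₀ + 4y₁ + 2y₂ + 4y₃ + y₄] = 0.333333·(154.11) = 51.3700.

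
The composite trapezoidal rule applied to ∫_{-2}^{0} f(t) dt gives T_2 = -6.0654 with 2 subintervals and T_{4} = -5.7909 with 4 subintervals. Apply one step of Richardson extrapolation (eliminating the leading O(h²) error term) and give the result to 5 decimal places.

-5.69940

R = (4·T_{4} − T_2) / 3 = (4·(-5.7909) − (-6.0654))/3 = (-17.0982)/3 = -5.69940.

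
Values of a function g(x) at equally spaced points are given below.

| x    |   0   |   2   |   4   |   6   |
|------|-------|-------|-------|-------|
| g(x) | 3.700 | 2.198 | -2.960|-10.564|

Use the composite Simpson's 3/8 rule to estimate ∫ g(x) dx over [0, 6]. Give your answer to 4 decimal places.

-6.8625

h = 2, n = 3.
(3h/8)·[y₀ + 3y₁ + 3y₂ + y₃] = 0.75·(-9.150) = -6.8625.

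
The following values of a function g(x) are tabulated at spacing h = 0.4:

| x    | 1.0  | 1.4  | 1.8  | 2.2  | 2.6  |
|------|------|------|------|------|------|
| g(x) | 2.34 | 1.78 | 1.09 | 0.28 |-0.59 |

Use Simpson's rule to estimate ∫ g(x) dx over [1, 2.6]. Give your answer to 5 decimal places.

1.62267

h = 0.4, n = 4.
(h/3)·[y₀ + 4y₁ + 2y₂ + 4y₃ + y₄] = 0.133333·(12.17) = 1.62267.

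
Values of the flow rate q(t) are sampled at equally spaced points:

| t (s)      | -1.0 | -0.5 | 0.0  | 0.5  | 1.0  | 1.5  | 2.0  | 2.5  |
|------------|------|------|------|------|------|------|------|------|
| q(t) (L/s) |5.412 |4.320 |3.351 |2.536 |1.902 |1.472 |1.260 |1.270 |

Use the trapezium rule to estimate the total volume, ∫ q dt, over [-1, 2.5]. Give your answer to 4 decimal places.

h = 0.5, n = 7.
(h/2)·[y₀ + 2y₁ + 2y₂ + 2y₃ + 2y₄ + 2y₅ + 2y₆ + y₇] = 0.25·(36.364) = 9.0910.

9.0910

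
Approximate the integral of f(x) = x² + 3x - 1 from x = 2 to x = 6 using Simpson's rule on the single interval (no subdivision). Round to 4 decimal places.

113.3333

S = (b−a)/6 · [f(2) + 4f(4) + f(6)] = 0.666667·[9 + 4·27 + 53] = 113.3333.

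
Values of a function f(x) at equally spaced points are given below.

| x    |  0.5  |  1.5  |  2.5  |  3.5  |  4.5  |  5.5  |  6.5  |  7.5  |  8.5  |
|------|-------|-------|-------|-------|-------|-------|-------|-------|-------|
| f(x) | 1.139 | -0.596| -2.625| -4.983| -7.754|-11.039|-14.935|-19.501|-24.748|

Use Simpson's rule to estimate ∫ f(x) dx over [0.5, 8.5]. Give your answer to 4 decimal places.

h = 1, n = 8.
(h/3)·[y₀ + 4y₁ + 2y₂ + 4y₃ + 2y₄ + 4y₅ + 2y₆ + 4y₇ + y₈] = 0.333333·(-218.713) = -72.9043.

-72.9043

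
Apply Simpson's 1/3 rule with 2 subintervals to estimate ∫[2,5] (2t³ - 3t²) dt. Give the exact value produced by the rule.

h = (5 − 2)/2 = 1.5.
Nodes t₀,…,t₂ = 2, 3.5, 5.
f(t) = 2t³ - 3t²: f₀=4, f₁=49, f₂=175.
(h/3)·[f₀ + 4f₁ + f₂] = 0.5·(375) = 187.5.

187.5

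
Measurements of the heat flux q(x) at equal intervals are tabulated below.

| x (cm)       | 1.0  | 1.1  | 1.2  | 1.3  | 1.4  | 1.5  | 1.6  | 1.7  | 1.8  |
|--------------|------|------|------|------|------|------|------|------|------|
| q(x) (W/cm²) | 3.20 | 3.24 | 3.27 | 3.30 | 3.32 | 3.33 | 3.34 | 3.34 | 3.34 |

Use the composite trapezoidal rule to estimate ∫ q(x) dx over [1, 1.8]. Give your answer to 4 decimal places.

2.6410

h = 0.1, n = 8.
(h/2)·[y₀ + 2y₁ + 2y₂ + 2y₃ + 2y₄ + 2y₅ + 2y₆ + 2y₇ + y₈] = 0.05·(52.82) = 2.6410.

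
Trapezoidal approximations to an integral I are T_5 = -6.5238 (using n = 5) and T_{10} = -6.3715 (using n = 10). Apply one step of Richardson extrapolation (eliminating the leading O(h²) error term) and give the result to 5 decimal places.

-6.32073

R = (4·T_{10} − T_5) / 3 = (4·(-6.3715) − (-6.5238))/3 = (-18.9622)/3 = -6.32073.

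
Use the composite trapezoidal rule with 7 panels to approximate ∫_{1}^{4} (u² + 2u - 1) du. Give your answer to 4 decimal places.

h = (4 − 1)/7 = 0.428571.
Nodes u₀,…,u₇ = 1, 1.428571, 1.857143, 2.285714, 2.714286, 3.142857, 3.571429, 4.
f(u) = u² + 2u - 1: f₀=2, f₁=3.897959, f₂=6.163265, f₃=8.795918, f₄=11.795918, f₅=15.163265, f₆=18.897959, f₇=23.
(h/2)·[f₀ + 2f₁ + 2f₂ + 2f₃ + 2f₄ + 2f₅ + 2f₆ + f₇] = 0.214286·(154.428571) = 33.0918.

33.0918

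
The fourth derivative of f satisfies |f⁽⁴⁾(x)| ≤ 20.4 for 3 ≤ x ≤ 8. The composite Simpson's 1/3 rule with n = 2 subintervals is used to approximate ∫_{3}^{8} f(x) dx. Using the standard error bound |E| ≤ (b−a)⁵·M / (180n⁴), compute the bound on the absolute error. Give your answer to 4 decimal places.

22.1354

|E| ≤ (5)⁵·20.4 / (180·2⁴) = 63750/2880 = 22.1354.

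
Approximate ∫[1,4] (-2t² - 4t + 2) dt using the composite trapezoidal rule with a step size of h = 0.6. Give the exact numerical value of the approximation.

h = (4 − 1)/5 = 0.6.
Nodes t₀,…,t₅ = 1, 1.6, 2.2, 2.8, 3.4, 4.
f(t) = -2t² - 4t + 2: f₀=-4, f₁=-9.52, f₂=-16.48, f₃=-24.88, f₄=-34.72, f₅=-46.
(h/2)·[f₀ + 2f₁ + 2f₂ + 2f₃ + 2f₄ + f₅] = 0.3·(-221.2) = -66.36.

-66.36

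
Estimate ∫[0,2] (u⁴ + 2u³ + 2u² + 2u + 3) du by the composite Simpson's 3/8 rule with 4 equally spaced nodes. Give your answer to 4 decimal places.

h = (2 − 0)/3 = 0.666667.
Nodes u₀,…,u₃ = 0, 0.666667, 1.333333, 2.
f(u) = u⁴ + 2u³ + 2u² + 2u + 3: f₀=3, f₁=6.012346, f₂=17.123457, f₃=47.
(3h/8)·[f₀ + 3f₁ + 3f₂ + f₃] = 0.25·(119.407407) = 29.8519.

29.8519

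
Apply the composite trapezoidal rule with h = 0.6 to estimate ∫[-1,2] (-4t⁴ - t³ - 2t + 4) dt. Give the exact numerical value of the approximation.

-25.68816

h = (2 − (-1))/5 = 0.6.
Nodes t₀,…,t₅ = -1, -0.4, 0.2, 0.8, 1.4, 2.
f(t) = -4t⁴ - t³ - 2t + 4: f₀=3, f₁=4.7616, f₂=3.5856, f₃=0.2496, f₄=-16.9104, f₅=-72.
(h/2)·[f₀ + 2f₁ + 2f₂ + 2f₃ + 2f₄ + f₅] = 0.3·(-85.6272) = -25.68816.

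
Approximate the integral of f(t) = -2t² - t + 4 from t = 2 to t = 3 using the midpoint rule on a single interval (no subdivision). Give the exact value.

-11

M = (b−a)·f(2.5) = 1·(-11) = -11.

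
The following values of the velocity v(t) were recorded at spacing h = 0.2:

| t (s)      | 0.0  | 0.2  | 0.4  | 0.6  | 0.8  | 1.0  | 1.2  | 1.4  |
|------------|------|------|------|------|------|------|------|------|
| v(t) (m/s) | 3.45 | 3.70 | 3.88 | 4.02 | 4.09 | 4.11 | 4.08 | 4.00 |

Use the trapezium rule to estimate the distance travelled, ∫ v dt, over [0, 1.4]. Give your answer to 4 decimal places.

h = 0.2, n = 7.
(h/2)·[y₀ + 2y₁ + 2y₂ + 2y₃ + 2y₄ + 2y₅ + 2y₆ + y₇] = 0.1·(55.21) = 5.5210.

5.5210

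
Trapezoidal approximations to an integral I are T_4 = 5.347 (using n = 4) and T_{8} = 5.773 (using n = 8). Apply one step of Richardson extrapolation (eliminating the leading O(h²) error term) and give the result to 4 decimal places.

5.9150

R = (4·T_{8} − T_4) / 3 = (4·5.773 − 5.347)/3 = (17.745)/3 = 5.9150.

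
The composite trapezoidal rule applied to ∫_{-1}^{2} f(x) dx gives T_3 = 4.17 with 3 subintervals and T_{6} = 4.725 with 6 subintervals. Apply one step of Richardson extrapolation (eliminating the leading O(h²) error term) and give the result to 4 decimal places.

R = (4·T_{6} − T_3) / 3 = (4·4.725 − 4.17)/3 = (14.730)/3 = 4.9100.

4.9100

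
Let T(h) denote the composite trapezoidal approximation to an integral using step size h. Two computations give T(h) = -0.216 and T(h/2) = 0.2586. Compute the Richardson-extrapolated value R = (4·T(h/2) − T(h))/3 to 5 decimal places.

R = (4·T(h/2) − T(h)) / 3 = (4·0.2586 − (-0.216))/3 = (1.2504)/3 = 0.41680.

0.41680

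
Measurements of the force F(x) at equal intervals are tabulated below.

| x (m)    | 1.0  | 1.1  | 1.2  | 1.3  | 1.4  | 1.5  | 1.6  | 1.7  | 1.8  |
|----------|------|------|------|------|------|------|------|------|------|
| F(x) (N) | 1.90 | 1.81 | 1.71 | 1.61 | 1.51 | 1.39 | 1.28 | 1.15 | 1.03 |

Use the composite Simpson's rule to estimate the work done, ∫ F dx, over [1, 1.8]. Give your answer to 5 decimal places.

h = 0.1, n = 8.
(h/3)·[y₀ + 4y₁ + 2y₂ + 4y₃ + 2y₄ + 4y₅ + 2y₆ + 4y₇ + y₈] = 0.033333·(35.77) = 1.19233.

1.19233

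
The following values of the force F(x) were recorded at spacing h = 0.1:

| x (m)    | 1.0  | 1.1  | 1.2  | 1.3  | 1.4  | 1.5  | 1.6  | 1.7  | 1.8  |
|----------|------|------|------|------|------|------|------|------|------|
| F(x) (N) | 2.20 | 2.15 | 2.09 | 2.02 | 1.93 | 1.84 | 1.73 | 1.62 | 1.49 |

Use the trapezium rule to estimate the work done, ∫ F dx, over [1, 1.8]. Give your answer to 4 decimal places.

h = 0.1, n = 8.
(h/2)·[y₀ + 2y₁ + 2y₂ + 2y₃ + 2y₄ + 2y₅ + 2y₆ + 2y₇ + y₈] = 0.05·(30.45) = 1.5225.

1.5225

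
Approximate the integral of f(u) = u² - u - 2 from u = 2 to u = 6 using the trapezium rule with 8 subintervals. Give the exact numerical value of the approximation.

h = (6 − 2)/8 = 0.5.
Nodes u₀,…,u₈ = 2, 2.5, 3, 3.5, 4, 4.5, 5, 5.5, 6.
f(u) = u² - u - 2: f₀=0, f₁=1.75, f₂=4, f₃=6.75, f₄=10, f₅=13.75, f₆=18, f₇=22.75, f₈=28.
(h/2)·[f₀ + 2f₁ + 2f₂ + 2f₃ + 2f₄ + 2f₅ + 2f₆ + 2f₇ + f₈] = 0.25·(182) = 45.5.

45.5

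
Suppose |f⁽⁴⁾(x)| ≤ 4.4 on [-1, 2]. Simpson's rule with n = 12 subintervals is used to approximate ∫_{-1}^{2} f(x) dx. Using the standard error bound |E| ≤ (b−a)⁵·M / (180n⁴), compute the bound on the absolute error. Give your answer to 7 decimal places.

0.0002865

|E| ≤ (3)⁵·4.4 / (180·12⁴) = 1069.2/3732480 = 0.0002865.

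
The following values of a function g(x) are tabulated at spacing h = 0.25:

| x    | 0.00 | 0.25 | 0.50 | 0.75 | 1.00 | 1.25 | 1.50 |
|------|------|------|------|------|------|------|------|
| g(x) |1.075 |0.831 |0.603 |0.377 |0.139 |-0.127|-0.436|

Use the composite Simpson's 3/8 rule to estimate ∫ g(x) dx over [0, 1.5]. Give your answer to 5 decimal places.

0.53728

h = 0.25, n = 6.
(3h/8)·[y₀ + 3y₁ + 3y₂ + 2y₃ + 3y₄ + 3y₅ + y₆] = 0.09375·(5.731) = 0.53728.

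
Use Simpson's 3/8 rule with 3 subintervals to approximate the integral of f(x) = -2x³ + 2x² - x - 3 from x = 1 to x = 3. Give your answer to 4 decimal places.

-32.6667

h = (3 − 1)/3 = 0.666667.
Nodes x₀,…,x₃ = 1, 1.666667, 2.333333, 3.
f(x) = -2x³ + 2x² - x - 3: f₀=-4, f₁=-8.370370, f₂=-19.851852, f₃=-42.
(3h/8)·[f₀ + 3f₁ + 3f₂ + f₃] = 0.25·(-130.666667) = -32.6667.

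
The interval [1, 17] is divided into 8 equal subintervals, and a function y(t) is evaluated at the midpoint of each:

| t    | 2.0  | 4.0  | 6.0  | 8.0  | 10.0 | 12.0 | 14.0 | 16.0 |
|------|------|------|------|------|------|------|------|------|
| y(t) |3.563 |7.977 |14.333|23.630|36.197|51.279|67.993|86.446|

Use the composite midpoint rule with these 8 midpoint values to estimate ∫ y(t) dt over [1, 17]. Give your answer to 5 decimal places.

582.83600

h = 2, n = 8.
h·[y(m₁) + y(m₂) + y(m₃) + y(m₄) + y(m₅) + y(m₆) + y(m₇) + y(m₈)] = 2·(291.418) = 582.83600.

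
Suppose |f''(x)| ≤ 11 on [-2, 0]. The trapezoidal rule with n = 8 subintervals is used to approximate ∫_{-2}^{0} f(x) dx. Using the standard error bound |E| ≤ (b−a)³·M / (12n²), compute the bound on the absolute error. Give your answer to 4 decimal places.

0.1146

|E| ≤ (2)³·11 / (12·8²) = 88/768 = 0.1146.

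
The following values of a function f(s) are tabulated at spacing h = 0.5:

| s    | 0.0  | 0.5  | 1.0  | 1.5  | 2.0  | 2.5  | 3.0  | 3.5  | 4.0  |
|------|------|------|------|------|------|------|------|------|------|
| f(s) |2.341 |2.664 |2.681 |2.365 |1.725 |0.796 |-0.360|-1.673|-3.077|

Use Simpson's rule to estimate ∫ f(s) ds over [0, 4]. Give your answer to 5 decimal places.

3.99400

h = 0.5, n = 8.
(h/3)·[y₀ + 4y₁ + 2y₂ + 4y₃ + 2y₄ + 4y₅ + 2y₆ + 4y₇ + y₈] = 0.166667·(23.964) = 3.99400.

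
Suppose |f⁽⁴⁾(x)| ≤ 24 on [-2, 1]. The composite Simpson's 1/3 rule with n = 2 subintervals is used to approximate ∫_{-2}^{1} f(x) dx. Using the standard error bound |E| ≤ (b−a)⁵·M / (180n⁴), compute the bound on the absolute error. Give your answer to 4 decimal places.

2.0250

|E| ≤ (3)⁵·24 / (180·2⁴) = 5832/2880 = 2.0250.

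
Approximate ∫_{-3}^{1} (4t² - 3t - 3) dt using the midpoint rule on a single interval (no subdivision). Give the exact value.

16

M = (b−a)·f(-1) = 4·(4) = 16.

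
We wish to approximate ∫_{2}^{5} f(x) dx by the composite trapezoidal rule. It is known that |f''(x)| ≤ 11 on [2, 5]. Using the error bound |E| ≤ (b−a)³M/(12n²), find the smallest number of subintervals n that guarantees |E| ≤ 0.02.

36

Need 297/(12n²) ≤ 0.02.
n² ≥ 297/(12·0.02) = 1237.5 ⇒ n ≥ 35.1781, so the smallest n is 36.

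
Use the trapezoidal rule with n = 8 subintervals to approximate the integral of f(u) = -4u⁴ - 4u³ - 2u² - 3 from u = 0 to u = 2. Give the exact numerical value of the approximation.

-53.890625

h = (2 − 0)/8 = 0.25.
Nodes u₀,…,u₈ = 0, 0.25, 0.5, 0.75, 1, 1.25, 1.5, 1.75, 2.
f(u) = -4u⁴ - 4u³ - 2u² - 3: f₀=-3, f₁=-3.203125, f₂=-4.25, f₃=-7.078125, f₄=-13, f₅=-23.703125, f₆=-41.25, f₇=-68.078125, f₈=-107.
(h/2)·[f₀ + 2f₁ + 2f₂ + 2f₃ + 2f₄ + 2f₅ + 2f₆ + 2f₇ + f₈] = 0.125·(-431.125) = -53.890625.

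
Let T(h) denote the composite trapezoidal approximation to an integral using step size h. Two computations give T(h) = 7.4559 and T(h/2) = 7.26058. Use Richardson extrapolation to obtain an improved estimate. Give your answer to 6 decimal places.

R = (4·T(h/2) − T(h)) / 3 = (4·7.26058 − 7.4559)/3 = (21.58642)/3 = 7.195473.

7.195473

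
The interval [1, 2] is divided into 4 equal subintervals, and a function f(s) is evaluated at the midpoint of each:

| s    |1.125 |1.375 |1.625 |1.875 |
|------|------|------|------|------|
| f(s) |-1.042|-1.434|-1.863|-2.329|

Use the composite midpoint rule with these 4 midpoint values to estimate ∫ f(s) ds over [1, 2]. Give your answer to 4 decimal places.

h = 0.25, n = 4.
h·[y(m₁) + y(m₂) + y(m₃) + y(m₄)] = 0.25·(-6.668) = -1.6670.

-1.6670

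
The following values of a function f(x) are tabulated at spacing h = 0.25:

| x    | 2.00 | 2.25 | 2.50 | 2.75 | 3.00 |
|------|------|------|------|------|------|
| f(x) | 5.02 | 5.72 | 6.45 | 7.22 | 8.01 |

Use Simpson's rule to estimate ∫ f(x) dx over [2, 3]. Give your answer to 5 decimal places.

h = 0.25, n = 4.
(h/3)·[y₀ + 4y₁ + 2y₂ + 4y₃ + y₄] = 0.083333·(77.69) = 6.47417.

6.47417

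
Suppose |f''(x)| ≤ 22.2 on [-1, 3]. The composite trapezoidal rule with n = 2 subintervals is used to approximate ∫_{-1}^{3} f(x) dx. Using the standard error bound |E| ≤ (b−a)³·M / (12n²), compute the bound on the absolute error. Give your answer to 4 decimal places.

29.6000

|E| ≤ (4)³·22.2 / (12·2²) = 1420.8/48 = 29.6000.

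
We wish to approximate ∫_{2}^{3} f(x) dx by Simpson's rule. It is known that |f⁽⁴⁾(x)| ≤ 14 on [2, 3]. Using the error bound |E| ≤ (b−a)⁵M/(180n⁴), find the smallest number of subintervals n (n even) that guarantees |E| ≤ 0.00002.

Need 14/(180n⁴) ≤ 0.00002.
n⁴ ≥ 14/(180·0.00002) = 3888.89 ⇒ n ≥ 7.8969, so the smallest even n is 8. (n must be even for Simpson's rule.)

8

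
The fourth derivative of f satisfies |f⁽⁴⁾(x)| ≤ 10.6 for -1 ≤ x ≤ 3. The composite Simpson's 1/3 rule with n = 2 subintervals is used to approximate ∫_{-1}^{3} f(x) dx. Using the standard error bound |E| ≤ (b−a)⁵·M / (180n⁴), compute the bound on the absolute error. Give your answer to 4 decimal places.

|E| ≤ (4)⁵·10.6 / (180·2⁴) = 10854.4/2880 = 3.7689.

3.7689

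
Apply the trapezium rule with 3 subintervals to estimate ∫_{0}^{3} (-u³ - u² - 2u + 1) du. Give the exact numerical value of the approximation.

-38

h = (3 − 0)/3 = 1.
Nodes u₀,…,u₃ = 0, 1, 2, 3.
f(u) = -u³ - u² - 2u + 1: f₀=1, f₁=-3, f₂=-15, f₃=-41.
(h/2)·[f₀ + 2f₁ + 2f₂ + f₃] = 0.5·(-76) = -38.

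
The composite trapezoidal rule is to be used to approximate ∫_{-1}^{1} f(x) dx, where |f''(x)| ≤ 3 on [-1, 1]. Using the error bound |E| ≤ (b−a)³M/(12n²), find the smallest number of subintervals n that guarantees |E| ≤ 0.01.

15

Need 24/(12n²) ≤ 0.01.
n² ≥ 24/(12·0.01) = 200 ⇒ n ≥ 14.1421, so the smallest n is 15.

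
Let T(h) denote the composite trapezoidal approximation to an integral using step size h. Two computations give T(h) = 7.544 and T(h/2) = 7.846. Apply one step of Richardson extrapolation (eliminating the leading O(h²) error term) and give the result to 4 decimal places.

R = (4·T(h/2) − T(h)) / 3 = (4·7.846 − 7.544)/3 = (23.840)/3 = 7.9467.

7.9467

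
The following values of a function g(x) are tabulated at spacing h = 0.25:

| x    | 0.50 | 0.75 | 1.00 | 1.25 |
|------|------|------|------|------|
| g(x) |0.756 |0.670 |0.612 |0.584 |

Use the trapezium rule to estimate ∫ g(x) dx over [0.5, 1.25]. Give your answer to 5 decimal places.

h = 0.25, n = 3.
(h/2)·[y₀ + 2y₁ + 2y₂ + y₃] = 0.125·(3.904) = 0.48800.

0.48800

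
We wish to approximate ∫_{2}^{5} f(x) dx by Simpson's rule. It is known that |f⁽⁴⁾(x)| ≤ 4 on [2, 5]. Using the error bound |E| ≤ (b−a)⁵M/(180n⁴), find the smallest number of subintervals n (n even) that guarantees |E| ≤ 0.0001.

Need 972/(180n⁴) ≤ 0.0001.
n⁴ ≥ 972/(180·0.0001) = 54000 ⇒ n ≥ 15.2440, so the smallest even n is 16. (n must be even for Simpson's rule.)

16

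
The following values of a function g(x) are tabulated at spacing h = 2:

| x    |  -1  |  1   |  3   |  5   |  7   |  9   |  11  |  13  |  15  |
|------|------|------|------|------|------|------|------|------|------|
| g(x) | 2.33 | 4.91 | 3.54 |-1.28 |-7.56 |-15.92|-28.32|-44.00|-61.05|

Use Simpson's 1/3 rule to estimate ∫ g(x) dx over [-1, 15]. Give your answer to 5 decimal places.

-232.37333

h = 2, n = 8.
(h/3)·[y₀ + 4y₁ + 2y₂ + 4y₃ + 2y₄ + 4y₅ + 2y₆ + 4y₇ + y₈] = 0.666667·(-348.56) = -232.37333.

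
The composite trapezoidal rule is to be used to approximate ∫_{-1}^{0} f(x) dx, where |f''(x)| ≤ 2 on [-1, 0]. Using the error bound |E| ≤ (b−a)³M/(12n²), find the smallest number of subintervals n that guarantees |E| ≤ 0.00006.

Need 2/(12n²) ≤ 0.00006.
n² ≥ 2/(12·0.00006) = 2777.78 ⇒ n ≥ 52.7046, so the smallest n is 53.

53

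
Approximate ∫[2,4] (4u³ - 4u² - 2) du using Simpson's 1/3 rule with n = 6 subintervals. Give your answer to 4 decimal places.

h = (4 − 2)/6 = 0.333333.
Nodes u₀,…,u₆ = 2, 2.333333, 2.666667, 3, 3.333333, 3.666667, 4.
f(u) = 4u³ - 4u² - 2: f₀=14, f₁=27.037037, f₂=45.407407, f₃=70, f₄=101.703704, f₅=141.407407, f₆=190.
(h/3)·[f₀ + 4f₁ + 2f₂ + 4f₃ + 2f₄ + 4f₅ + f₆] = 0.111111·(1452) = 161.3333.

161.3333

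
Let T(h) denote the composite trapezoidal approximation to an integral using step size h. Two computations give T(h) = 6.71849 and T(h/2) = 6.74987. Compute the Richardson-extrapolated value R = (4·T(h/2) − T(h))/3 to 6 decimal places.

R = (4·T(h/2) − T(h)) / 3 = (4·6.74987 − 6.71849)/3 = (20.28099)/3 = 6.760330.

6.760330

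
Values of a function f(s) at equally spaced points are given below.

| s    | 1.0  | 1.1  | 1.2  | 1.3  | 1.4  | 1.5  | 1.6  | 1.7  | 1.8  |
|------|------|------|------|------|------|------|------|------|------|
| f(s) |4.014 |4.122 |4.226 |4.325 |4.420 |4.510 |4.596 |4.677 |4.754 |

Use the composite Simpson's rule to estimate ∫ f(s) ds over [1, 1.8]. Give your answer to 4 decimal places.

3.5263

h = 0.1, n = 8.
(h/3)·[y₀ + 4y₁ + 2y₂ + 4y₃ + 2y₄ + 4y₅ + 2y₆ + 4y₇ + y₈] = 0.033333·(105.788) = 3.5263.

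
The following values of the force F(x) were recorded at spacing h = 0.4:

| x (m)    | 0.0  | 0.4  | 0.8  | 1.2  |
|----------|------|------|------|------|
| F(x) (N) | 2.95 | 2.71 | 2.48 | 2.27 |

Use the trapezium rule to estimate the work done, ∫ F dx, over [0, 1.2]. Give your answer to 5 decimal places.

3.12000

h = 0.4, n = 3.
(h/2)·[y₀ + 2y₁ + 2y₂ + y₃] = 0.2·(15.60) = 3.12000.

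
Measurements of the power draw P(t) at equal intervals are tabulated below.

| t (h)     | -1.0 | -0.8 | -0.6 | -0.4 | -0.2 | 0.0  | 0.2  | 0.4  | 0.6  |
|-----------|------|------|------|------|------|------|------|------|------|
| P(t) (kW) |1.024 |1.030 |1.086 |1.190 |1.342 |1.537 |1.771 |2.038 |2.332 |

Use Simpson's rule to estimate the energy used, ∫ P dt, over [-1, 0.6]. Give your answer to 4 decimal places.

2.3289

h = 0.2, n = 8.
(h/3)·[y₀ + 4y₁ + 2y₂ + 4y₃ + 2y₄ + 4y₅ + 2y₆ + 4y₇ + y₈] = 0.066667·(34.934) = 2.3289.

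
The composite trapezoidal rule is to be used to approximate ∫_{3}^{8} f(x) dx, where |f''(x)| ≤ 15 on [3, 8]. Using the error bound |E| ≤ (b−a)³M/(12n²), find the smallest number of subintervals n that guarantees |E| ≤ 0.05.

56

Need 1875/(12n²) ≤ 0.05.
n² ≥ 1875/(12·0.05) = 3125 ⇒ n ≥ 55.9017, so the smallest n is 56.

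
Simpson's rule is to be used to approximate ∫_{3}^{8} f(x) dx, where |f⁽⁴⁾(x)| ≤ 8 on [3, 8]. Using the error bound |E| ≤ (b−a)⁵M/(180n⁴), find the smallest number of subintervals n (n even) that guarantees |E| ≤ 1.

4

Need 25000/(180n⁴) ≤ 1.
n⁴ ≥ 25000/(180·1) = 138.889 ⇒ n ≥ 3.4329, so the smallest even n is 4. (n must be even for Simpson's rule.)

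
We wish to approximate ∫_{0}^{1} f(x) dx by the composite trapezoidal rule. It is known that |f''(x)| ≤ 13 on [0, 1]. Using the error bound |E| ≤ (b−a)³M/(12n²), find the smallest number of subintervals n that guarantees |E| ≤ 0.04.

6

Need 13/(12n²) ≤ 0.04.
n² ≥ 13/(12·0.04) = 27.0833 ⇒ n ≥ 5.2042, so the smallest n is 6.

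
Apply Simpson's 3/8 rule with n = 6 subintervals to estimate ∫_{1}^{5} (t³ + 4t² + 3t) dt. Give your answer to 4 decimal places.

357.3333

h = (5 − 1)/6 = 0.666667.
Nodes t₀,…,t₆ = 1, 1.666667, 2.333333, 3, 3.666667, 4.333333, 5.
f(t) = t³ + 4t² + 3t: f₀=8, f₁=20.740741, f₂=41.481481, f₃=72, f₄=114.074074, f₅=169.481481, f₆=240.
(3h/8)·[f₀ + 3f₁ + 3f₂ + 2f₃ + 3f₄ + 3f₅ + f₆] = 0.25·(1429.333333) = 357.3333.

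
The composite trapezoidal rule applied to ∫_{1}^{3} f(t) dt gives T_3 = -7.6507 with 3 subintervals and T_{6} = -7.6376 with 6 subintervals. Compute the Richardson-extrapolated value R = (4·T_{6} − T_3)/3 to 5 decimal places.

R = (4·T_{6} − T_3) / 3 = (4·(-7.6376) − (-7.6507))/3 = (-22.8997)/3 = -7.63323.

-7.63323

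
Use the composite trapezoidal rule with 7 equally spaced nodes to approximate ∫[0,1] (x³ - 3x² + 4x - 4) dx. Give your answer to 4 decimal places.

-2.7569

h = (1 − 0)/6 = 0.166667.
Nodes x₀,…,x₆ = 0, 0.166667, 0.333333, 0.5, 0.666667, 0.833333, 1.
f(x) = x³ - 3x² + 4x - 4: f₀=-4, f₁=-3.412037, f₂=-2.962963, f₃=-2.625, f₄=-2.370370, f₅=-2.171296, f₆=-2.
(h/2)·[f₀ + 2f₁ + 2f₂ + 2f₃ + 2f₄ + 2f₅ + f₆] = 0.083333·(-33.083333) = -2.7569.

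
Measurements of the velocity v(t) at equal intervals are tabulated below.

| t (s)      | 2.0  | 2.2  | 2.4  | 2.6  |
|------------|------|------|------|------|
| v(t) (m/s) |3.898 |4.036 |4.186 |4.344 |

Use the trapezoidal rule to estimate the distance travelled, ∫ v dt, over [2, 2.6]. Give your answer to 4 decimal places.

2.4686

h = 0.2, n = 3.
(h/2)·[y₀ + 2y₁ + 2y₂ + y₃] = 0.1·(24.686) = 2.4686.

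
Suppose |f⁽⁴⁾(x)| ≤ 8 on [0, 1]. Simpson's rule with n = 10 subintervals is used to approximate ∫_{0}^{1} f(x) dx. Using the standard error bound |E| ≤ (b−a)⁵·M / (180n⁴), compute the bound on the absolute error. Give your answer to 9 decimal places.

0.000004444

|E| ≤ (1)⁵·8 / (180·10⁴) = 8/1800000 = 0.000004444.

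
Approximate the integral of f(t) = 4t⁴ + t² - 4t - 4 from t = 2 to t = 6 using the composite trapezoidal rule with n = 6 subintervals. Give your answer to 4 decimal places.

6307.9835

h = (6 − 2)/6 = 0.666667.
Nodes t₀,…,t₆ = 2, 2.666667, 3.333333, 4, 4.666667, 5.333333, 6.
f(t) = 4t⁴ + t² - 4t - 4: f₀=56, f₁=194.716049, f₂=487.604938, f₃=1020, f₄=1896.197531, f₅=3239.456790, f₆=5192.
(h/2)·[f₀ + 2f₁ + 2f₂ + 2f₃ + 2f₄ + 2f₅ + f₆] = 0.333333·(18923.950617) = 6307.9835.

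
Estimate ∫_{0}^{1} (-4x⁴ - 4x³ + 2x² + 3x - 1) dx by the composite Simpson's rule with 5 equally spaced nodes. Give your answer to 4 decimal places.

h = (1 − 0)/4 = 0.25.
Nodes x₀,…,x₄ = 0, 0.25, 0.5, 0.75, 1.
f(x) = -4x⁴ - 4x³ + 2x² + 3x - 1: f₀=-1, f₁=-0.203125, f₂=0.25, f₃=-0.578125, f₄=-4.
(h/3)·[f₀ + 4f₁ + 2f₂ + 4f₃ + f₄] = 0.083333·(-7.625) = -0.6354.

-0.6354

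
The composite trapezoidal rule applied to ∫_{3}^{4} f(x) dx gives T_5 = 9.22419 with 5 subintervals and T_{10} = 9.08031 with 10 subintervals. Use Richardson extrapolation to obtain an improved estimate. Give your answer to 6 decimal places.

R = (4·T_{10} − T_5) / 3 = (4·9.08031 − 9.22419)/3 = (27.09705)/3 = 9.032350.

9.032350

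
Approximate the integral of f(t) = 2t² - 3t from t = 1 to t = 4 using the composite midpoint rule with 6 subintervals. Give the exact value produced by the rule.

19.375

h = (4 − 1)/6 = 0.5.
Midpoints m₁,…,m₆ = 1.25, 1.75, 2.25, 2.75, 3.25, 3.75.
f(m₁)=-0.625, f(m₂)=0.875, f(m₃)=3.375, f(m₄)=6.875, f(m₅)=11.375, f(m₆)=16.875.
h·[f(m₁) + f(m₂) + f(m₃) + f(m₄) + f(m₅) + f(m₆)] = 0.5·(38.75) = 19.375.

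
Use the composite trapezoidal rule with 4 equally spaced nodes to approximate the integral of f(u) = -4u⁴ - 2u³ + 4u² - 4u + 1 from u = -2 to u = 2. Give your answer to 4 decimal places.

-57.3663

h = (2 − (-2))/3 = 1.333333.
Nodes u₀,…,u₃ = -2, -0.666667, 0.666667, 2.
f(u) = -4u⁴ - 2u³ + 4u² - 4u + 1: f₀=-23, f₁=5.246914, f₂=-1.271605, f₃=-71.
(h/2)·[f₀ + 2f₁ + 2f₂ + f₃] = 0.666667·(-86.049383) = -57.3663.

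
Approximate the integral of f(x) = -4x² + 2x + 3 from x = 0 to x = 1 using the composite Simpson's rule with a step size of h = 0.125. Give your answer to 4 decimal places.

2.6667

h = (1 − 0)/8 = 0.125.
Nodes x₀,…,x₈ = 0, 0.125, 0.25, 0.375, 0.5, 0.625, 0.75, 0.875, 1.
f(x) = -4x² + 2x + 3: f₀=3, f₁=3.1875, f₂=3.25, f₃=3.1875, f₄=3, f₅=2.6875, f₆=2.25, f₇=1.6875, f₈=1.
(h/3)·[f₀ + 4f₁ + 2f₂ + 4f₃ + 2f₄ + 4f₅ + 2f₆ + 4f₇ + f₈] = 0.041667·(64) = 2.6667.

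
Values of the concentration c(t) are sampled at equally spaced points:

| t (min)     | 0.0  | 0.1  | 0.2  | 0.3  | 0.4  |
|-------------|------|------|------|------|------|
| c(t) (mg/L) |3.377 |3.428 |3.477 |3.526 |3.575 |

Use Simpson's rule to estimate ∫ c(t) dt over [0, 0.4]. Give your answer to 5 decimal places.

h = 0.1, n = 4.
(h/3)·[y₀ + 4y₁ + 2y₂ + 4y₃ + y₄] = 0.033333·(41.722) = 1.39073.

1.39073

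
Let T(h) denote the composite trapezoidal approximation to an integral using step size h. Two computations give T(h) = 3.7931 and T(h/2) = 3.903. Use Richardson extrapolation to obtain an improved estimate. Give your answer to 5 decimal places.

R = (4·T(h/2) − T(h)) / 3 = (4·3.903 − 3.7931)/3 = (11.8189)/3 = 3.93963.

3.93963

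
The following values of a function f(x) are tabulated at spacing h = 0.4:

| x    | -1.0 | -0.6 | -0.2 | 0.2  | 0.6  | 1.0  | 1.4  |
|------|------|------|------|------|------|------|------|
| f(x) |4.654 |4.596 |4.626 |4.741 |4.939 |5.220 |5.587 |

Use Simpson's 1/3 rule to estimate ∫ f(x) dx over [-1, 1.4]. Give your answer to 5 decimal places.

h = 0.4, n = 6.
(h/3)·[y₀ + 4y₁ + 2y₂ + 4y₃ + 2y₄ + 4y₅ + y₆] = 0.133333·(87.599) = 11.67987.

11.67987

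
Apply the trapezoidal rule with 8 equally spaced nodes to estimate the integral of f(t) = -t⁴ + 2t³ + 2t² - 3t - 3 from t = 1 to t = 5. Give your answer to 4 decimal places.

-287.2620

h = (5 − 1)/7 = 0.571429.
Nodes t₀,…,t₇ = 1, 1.571429, 2.142857, 2.714286, 3.285714, 3.857143, 4.428571, 5.
f(t) = -t⁴ + 2t³ + 2t² - 3t - 3: f₀=-3, f₁=-1.112453, f₂=-1.650562, f₃=-10.691795, f₄=-36.872553, f₅=-91.388172, f₆=-187.992920, f₇=-343.
(h/2)·[f₀ + 2f₁ + 2f₂ + 2f₃ + 2f₄ + 2f₅ + 2f₆ + f₇] = 0.285714·(-1005.416910) = -287.2620.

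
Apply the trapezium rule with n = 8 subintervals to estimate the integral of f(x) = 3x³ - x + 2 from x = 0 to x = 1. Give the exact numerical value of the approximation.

2.26171875

h = (1 − 0)/8 = 0.125.
Nodes x₀,…,x₈ = 0, 0.125, 0.25, 0.375, 0.5, 0.625, 0.75, 0.875, 1.
f(x) = 3x³ - x + 2: f₀=2, f₁=1.880859375, f₂=1.796875, f₃=1.783203125, f₄=1.875, f₅=2.107421875, f₆=2.515625, f₇=3.134765625, f₈=4.
(h/2)·[f₀ + 2f₁ + 2f₂ + 2f₃ + 2f₄ + 2f₅ + 2f₆ + 2f₇ + f₈] = 0.0625·(36.1875) = 2.26171875.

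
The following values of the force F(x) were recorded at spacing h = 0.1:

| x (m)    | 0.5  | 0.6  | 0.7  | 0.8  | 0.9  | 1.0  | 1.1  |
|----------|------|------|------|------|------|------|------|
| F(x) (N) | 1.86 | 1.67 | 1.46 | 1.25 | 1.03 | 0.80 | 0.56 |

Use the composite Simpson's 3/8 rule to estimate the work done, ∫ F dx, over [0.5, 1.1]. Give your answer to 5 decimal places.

h = 0.1, n = 6.
(3h/8)·[y₀ + 3y₁ + 3y₂ + 2y₃ + 3y₄ + 3y₅ + y₆] = 0.0375·(19.80) = 0.74250.

0.74250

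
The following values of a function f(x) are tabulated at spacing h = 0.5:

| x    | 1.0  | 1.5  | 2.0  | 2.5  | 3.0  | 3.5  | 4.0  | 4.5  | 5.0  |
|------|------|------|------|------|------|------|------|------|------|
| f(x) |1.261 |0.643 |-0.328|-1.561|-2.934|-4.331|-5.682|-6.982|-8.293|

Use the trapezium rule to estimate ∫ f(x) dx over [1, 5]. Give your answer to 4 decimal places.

-12.3455

h = 0.5, n = 8.
(h/2)·[y₀ + 2y₁ + 2y₂ + 2y₃ + 2y₄ + 2y₅ + 2y₆ + 2y₇ + y₈] = 0.25·(-49.382) = -12.3455.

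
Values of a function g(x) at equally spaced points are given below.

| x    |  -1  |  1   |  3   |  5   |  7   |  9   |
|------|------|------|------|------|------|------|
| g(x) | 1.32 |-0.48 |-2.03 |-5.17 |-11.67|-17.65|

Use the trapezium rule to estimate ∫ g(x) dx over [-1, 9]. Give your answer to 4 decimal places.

h = 2, n = 5.
(h/2)·[y₀ + 2y₁ + 2y₂ + 2y₃ + 2y₄ + y₅] = 1·(-55.03) = -55.0300.

-55.0300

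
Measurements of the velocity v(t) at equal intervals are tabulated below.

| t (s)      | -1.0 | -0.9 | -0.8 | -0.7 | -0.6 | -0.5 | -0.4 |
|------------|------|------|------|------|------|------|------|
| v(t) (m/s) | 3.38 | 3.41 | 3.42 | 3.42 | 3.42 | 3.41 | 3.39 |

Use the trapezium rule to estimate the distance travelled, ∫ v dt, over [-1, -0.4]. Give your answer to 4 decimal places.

2.0465

h = 0.1, n = 6.
(h/2)·[y₀ + 2y₁ + 2y₂ + 2y₃ + 2y₄ + 2y₅ + y₆] = 0.05·(40.93) = 2.0465.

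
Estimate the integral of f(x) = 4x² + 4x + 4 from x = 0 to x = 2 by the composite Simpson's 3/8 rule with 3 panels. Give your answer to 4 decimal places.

26.6667

h = (2 − 0)/3 = 0.666667.
Nodes x₀,…,x₃ = 0, 0.666667, 1.333333, 2.
f(x) = 4x² + 4x + 4: f₀=4, f₁=8.444444, f₂=16.444444, f₃=28.
(3h/8)·[f₀ + 3f₁ + 3f₂ + f₃] = 0.25·(106.666667) = 26.6667.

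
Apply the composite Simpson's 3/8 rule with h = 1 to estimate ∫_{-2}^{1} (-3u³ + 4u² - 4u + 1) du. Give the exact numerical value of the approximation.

h = (1 − (-2))/3 = 1.
Nodes u₀,…,u₃ = -2, -1, 0, 1.
f(u) = -3u³ + 4u² - 4u + 1: f₀=49, f₁=12, f₂=1, f₃=-2.
(3h/8)·[f₀ + 3f₁ + 3f₂ + f₃] = 0.375·(86) = 32.25.

32.25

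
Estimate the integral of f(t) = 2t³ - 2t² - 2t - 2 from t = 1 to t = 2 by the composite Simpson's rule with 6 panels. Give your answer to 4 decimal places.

h = (2 − 1)/6 = 0.166667.
Nodes t₀,…,t₆ = 1, 1.166667, 1.333333, 1.5, 1.666667, 1.833333, 2.
f(t) = 2t³ - 2t² - 2t - 2: f₀=-4, f₁=-3.879630, f₂=-3.481481, f₃=-2.75, f₄=-1.629630, f₅=-0.064815, f₆=2.
(h/3)·[f₀ + 4f₁ + 2f₂ + 4f₃ + 2f₄ + 4f₅ + f₆] = 0.055556·(-39) = -2.1667.

-2.1667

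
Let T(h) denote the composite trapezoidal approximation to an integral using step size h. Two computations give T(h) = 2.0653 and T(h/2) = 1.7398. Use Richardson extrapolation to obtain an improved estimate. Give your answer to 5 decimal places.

R = (4·T(h/2) − T(h)) / 3 = (4·1.7398 − 2.0653)/3 = (4.8939)/3 = 1.63130.

1.63130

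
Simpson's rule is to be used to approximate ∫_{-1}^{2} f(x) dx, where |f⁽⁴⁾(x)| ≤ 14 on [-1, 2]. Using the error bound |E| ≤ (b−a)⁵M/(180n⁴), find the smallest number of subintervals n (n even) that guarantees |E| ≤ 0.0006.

Need 3402/(180n⁴) ≤ 0.0006.
n⁴ ≥ 3402/(180·0.0006) = 31500 ⇒ n ≥ 13.3223, so the smallest even n is 14. (n must be even for Simpson's rule.)

14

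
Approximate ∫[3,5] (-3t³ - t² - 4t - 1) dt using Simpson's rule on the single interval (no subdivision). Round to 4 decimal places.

-474.6667

S = (b−a)/6 · [f(3) + 4f(4) + f(5)] = 0.333333·[(-103) + 4·(-225) + (-421)] = -474.6667.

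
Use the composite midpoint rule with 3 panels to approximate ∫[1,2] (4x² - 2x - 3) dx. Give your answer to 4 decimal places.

h = (2 − 1)/3 = 0.333333.
Midpoints m₁,…,m₃ = 1.166667, 1.5, 1.833333.
f(m₁)=0.111111, f(m₂)=3, f(m₃)=6.777778.
h·[f(m₁) + f(m₂) + f(m₃)] = 0.333333·(9.888889) = 3.2963.

3.2963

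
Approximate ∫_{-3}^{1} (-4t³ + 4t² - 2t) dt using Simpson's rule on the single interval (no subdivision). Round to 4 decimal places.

125.3333

S = (b−a)/6 · [f(-3) + 4f(-1) + f(1)] = 0.666667·[150 + 4·10 + (-2)] = 125.3333.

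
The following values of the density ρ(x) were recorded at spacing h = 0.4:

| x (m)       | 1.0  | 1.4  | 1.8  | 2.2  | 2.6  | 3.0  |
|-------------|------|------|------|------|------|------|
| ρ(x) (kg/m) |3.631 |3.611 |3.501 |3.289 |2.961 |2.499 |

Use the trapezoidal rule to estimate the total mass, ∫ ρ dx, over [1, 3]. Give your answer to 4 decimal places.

h = 0.4, n = 5.
(h/2)·[y₀ + 2y₁ + 2y₂ + 2y₃ + 2y₄ + y₅] = 0.2·(32.854) = 6.5708.

6.5708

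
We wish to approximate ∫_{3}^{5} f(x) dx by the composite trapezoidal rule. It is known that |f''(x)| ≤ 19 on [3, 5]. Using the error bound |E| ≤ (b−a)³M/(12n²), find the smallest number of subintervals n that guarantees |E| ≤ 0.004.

Need 152/(12n²) ≤ 0.004.
n² ≥ 152/(12·0.004) = 3166.67 ⇒ n ≥ 56.2731, so the smallest n is 57.

57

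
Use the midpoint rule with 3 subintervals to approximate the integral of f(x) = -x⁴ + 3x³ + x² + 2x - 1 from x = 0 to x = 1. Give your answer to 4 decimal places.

h = (1 − 0)/3 = 0.333333.
Midpoints m₁,…,m₃ = 0.166667, 0.5, 0.833333.
f(m₁)=-0.625772, f(m₂)=0.5625, f(m₃)=2.614969.
h·[f(m₁) + f(m₂) + f(m₃)] = 0.333333·(2.551698) = 0.8506.

0.8506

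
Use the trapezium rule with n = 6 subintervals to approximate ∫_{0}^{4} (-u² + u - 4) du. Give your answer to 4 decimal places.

h = (4 − 0)/6 = 0.666667.
Nodes u₀,…,u₆ = 0, 0.666667, 1.333333, 2, 2.666667, 3.333333, 4.
f(u) = -u² + u - 4: f₀=-4, f₁=-3.777778, f₂=-4.444444, f₃=-6, f₄=-8.444444, f₅=-11.777778, f₆=-16.
(h/2)·[f₀ + 2f₁ + 2f₂ + 2f₃ + 2f₄ + 2f₅ + f₆] = 0.333333·(-88.888889) = -29.6296.

-29.6296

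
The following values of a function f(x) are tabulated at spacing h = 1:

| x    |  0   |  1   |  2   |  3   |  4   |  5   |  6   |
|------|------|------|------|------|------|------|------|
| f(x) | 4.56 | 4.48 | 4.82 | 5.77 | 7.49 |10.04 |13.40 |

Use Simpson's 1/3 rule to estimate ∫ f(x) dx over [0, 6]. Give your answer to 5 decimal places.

41.24667

h = 1, n = 6.
(h/3)·[y₀ + 4y₁ + 2y₂ + 4y₃ + 2y₄ + 4y₅ + y₆] = 0.333333·(123.74) = 41.24667.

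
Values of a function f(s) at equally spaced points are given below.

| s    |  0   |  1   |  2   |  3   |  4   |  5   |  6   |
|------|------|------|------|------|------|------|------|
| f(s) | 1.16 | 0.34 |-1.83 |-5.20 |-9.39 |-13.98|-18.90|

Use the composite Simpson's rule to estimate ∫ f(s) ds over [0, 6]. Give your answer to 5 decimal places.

-38.51333

h = 1, n = 6.
(h/3)·[y₀ + 4y₁ + 2y₂ + 4y₃ + 2y₄ + 4y₅ + y₆] = 0.333333·(-115.54) = -38.51333.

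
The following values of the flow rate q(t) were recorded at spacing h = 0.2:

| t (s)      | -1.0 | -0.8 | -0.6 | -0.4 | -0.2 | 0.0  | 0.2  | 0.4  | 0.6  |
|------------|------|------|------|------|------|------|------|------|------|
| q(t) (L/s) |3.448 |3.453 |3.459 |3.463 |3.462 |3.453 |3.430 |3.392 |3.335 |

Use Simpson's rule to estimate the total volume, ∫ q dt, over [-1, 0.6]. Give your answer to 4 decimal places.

5.5019

h = 0.2, n = 8.
(h/3)·[y₀ + 4y₁ + 2y₂ + 4y₃ + 2y₄ + 4y₅ + 2y₆ + 4y₇ + y₈] = 0.066667·(82.529) = 5.5019.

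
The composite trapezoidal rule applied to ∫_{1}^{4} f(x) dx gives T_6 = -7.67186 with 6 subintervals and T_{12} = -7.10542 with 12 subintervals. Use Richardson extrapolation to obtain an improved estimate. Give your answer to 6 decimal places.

R = (4·T_{12} − T_6) / 3 = (4·(-7.10542) − (-7.67186))/3 = (-20.74982)/3 = -6.916607.

-6.916607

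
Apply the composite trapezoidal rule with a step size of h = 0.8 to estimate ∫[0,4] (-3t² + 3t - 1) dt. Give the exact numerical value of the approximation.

-45.28

h = (4 − 0)/5 = 0.8.
Nodes t₀,…,t₅ = 0, 0.8, 1.6, 2.4, 3.2, 4.
f(t) = -3t² + 3t - 1: f₀=-1, f₁=-0.52, f₂=-3.88, f₃=-11.08, f₄=-22.12, f₅=-37.
(h/2)·[f₀ + 2f₁ + 2f₂ + 2f₃ + 2f₄ + f₅] = 0.4·(-113.2) = -45.28.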